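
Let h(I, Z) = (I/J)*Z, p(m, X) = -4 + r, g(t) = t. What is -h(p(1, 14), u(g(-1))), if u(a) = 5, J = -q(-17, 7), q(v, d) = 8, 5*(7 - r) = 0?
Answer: 15/8 ≈ 1.8750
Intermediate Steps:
r = 7 (r = 7 - ⅕*0 = 7 + 0 = 7)
J = -8 (J = -1*8 = -8)
p(m, X) = 3 (p(m, X) = -4 + 7 = 3)
h(I, Z) = -I*Z/8 (h(I, Z) = (I/(-8))*Z = (I*(-⅛))*Z = (-I/8)*Z = -I*Z/8)
-h(p(1, 14), u(g(-1))) = -(-1)*3*5/8 = -1*(-15/8) = 15/8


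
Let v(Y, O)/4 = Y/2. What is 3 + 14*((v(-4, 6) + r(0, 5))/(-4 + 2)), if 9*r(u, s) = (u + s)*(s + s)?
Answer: 181/9 ≈ 20.111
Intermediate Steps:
v(Y, O) = 2*Y (v(Y, O) = 4*(Y/2) = 2*Y)
r(u, s) = 2*s*(s + u)/9 (r(u, s) = ((u + s)*(s + s))/9 = ((s + u)*(2*s))/9 = (2*s*(s + u))/9 = 2*s*(s + u)/9)
3 + 14*((v(-4, 6) + r(0, 5))/(-4 + 2)) = 3 + 14*((2*(-4) + (2/9)*5*(5 + 0))/(-4 + 2)) = 3 + 14*((-8 + (2/9)*5*5)/(-2)) = 3 + 14*((-8 + 50/9)*(-½)) = 3 + 14*(-22/9*(-½)) = 3 + 14*(11/9) = 3 + 154/9 = 181/9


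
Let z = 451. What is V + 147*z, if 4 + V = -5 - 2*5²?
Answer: 66238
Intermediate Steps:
V = -59 (V = -4 + (-5 - 2*5²) = -4 + (-5 - 2*25) = -4 + (-5 - 50) = -4 - 55 = -59)
V + 147*z = -59 + 147*451 = -59 + 66297 = 66238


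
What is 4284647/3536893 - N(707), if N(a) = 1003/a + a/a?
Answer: -3018841601/2500583351 ≈ -1.2073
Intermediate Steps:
N(a) = 1 + 1003/a (N(a) = 1003/a + 1 = 1 + 1003/a)
4284647/3536893 - N(707) = 4284647/3536893 - (1003 + 707)/707 = 4284647*(1/3536893) - 1710/707 = 4284647/3536893 - 1*1710/707 = 4284647/3536893 - 1710/707 = -3018841601/2500583351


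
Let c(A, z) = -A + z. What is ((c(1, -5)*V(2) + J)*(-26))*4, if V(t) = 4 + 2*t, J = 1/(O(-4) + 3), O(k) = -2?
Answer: 4888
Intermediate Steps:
c(A, z) = z - A
J = 1 (J = 1/(-2 + 3) = 1/1 = 1)
((c(1, -5)*V(2) + J)*(-26))*4 = (((-5 - 1*1)*(4 + 2*2) + 1)*(-26))*4 = (((-5 - 1)*(4 + 4) + 1)*(-26))*4 = ((-6*8 + 1)*(-26))*4 = ((-48 + 1)*(-26))*4 = -47*(-26)*4 = 1222*4 = 4888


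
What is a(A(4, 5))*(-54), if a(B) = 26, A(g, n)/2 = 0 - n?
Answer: -1404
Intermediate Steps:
A(g, n) = -2*n (A(g, n) = 2*(0 - n) = 2*(-n) = -2*n)
a(A(4, 5))*(-54) = 26*(-54) = -1404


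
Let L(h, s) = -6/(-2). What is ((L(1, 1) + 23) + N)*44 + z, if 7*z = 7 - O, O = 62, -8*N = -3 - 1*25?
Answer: 9031/7 ≈ 1290.1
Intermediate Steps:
L(h, s) = 3 (L(h, s) = -6*(-1/2) = 3)
N = 7/2 (N = -(-3 - 1*25)/8 = -(-3 - 25)/8 = -1/8*(-28) = 7/2 ≈ 3.5000)
z = -55/7 (z = (7 - 1*62)/7 = (7 - 62)/7 = (1/7)*(-55) = -55/7 ≈ -7.8571)
((L(1, 1) + 23) + N)*44 + z = ((3 + 23) + 7/2)*44 - 55/7 = (26 + 7/2)*44 - 55/7 = (59/2)*44 - 55/7 = 1298 - 55/7 = 9031/7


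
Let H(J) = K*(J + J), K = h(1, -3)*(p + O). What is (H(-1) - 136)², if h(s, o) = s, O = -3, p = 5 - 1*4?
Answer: 17424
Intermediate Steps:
p = 1 (p = 5 - 4 = 1)
K = -2 (K = 1*(1 - 3) = 1*(-2) = -2)
H(J) = -4*J (H(J) = -2*(J + J) = -4*J)
(H(-1) - 136)² = (-4*(-1) - 136)² = (4 - 136)² = (-132)² = 17424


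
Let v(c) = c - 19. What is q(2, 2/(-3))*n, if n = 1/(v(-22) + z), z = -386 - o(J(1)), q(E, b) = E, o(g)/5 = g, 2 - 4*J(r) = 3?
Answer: -8/1703 ≈ -0.0046976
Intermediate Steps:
J(r) = -1/4 (J(r) = 1/2 - 1/4*3 = 1/2 - 3/4 = -1/4)
o(g) = 5*g
v(c) = -19 + c
z = -1539/4 (z = -386 - 5*(-1)/4 = -386 - 1*(-5/4) = -386 + 5/4 = -1539/4 ≈ -384.75)
n = -4/1703 (n = 1/((-19 - 22) - 1539/4) = 1/(-41 - 1539/4) = 1/(-1703/4) = -4/1703 ≈ -0.0023488)
q(2, 2/(-3))*n = 2*(-4/1703) = -8/1703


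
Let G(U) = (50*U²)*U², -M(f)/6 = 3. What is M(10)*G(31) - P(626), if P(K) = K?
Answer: -831169526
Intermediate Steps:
M(f) = -18 (M(f) = -6*3 = -18)
G(U) = 50*U⁴
M(10)*G(31) - P(626) = -900*31⁴ - 1*626 = -900*923521 - 626 = -18*46176050 - 626 = -831168900 - 626 = -831169526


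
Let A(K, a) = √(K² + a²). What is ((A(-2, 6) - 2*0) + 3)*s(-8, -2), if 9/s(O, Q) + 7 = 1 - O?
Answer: 27/2 + 9*√10 ≈ 41.961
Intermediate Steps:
s(O, Q) = 9/(-6 - O) (s(O, Q) = 9/(-7 + (1 - O)) = 9/(-6 - O))
((A(-2, 6) - 2*0) + 3)*s(-8, -2) = ((√((-2)² + 6²) - 2*0) + 3)*(-9/(6 - 8)) = ((√(4 + 36) + 0) + 3)*(-9/(-2)) = ((√40 + 0) + 3)*(-9*(-½)) = ((2*√10 + 0) + 3)*(9/2) = (2*√10 + 3)*(9/2) = (3 + 2*√10)*(9/2) = 27/2 + 9*√10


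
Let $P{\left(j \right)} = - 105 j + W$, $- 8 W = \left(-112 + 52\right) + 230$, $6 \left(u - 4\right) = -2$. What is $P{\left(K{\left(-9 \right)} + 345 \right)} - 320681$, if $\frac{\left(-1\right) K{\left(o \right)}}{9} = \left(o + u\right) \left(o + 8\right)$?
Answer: $- \frac{1407549}{4} \approx -3.5189 \cdot 10^{5}$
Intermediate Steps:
$u = \frac{11}{3}$ ($u = 4 + \frac{1}{6} \left(-2\right) = 4 - \frac{1}{3} = \frac{11}{3} \approx 3.6667$)
$W = - \frac{85}{4}$ ($W = - \frac{\left(-112 + 52\right) + 230}{8} = - \frac{-60 + 230}{8} = \left(- \frac{1}{8}\right) 170 = - \frac{85}{4} \approx -21.25$)
$K{\left(o \right)} = - 9 \left(8 + o\right) \left(\frac{11}{3} + o\right)$ ($K{\left(o \right)} = - 9 \left(o + \frac{11}{3}\right) \left(o + 8\right) = - 9 \left(\frac{11}{3} + o\right) \left(8 + o\right) = - 9 \left(8 + o\right) \left(\frac{11}{3} + o\right)$)
$P{\left(j \right)} = - \frac{85}{4} - 105 j$ ($P{\left(j \right)} = - 105 j - \frac{85}{4} = - \frac{85}{4} - 105 j$)
$P{\left(K{\left(-9 \right)} + 345 \right)} - 320681 = \left(- \frac{85}{4} - 105 \left(\left(-264 - -945 - 9 \left(-9\right)^{2}\right) + 345\right)\right) - 320681 = \left(- \frac{85}{4} - 105 \left(\left(-264 + 945 - 729\right) + 345\right)\right) - 320681 = \left(- \frac{85}{4} - 105 \left(-48 + 345\right)\right) - 320681 = \left(- \frac{85}{4} - 31185\right) - 320681 = - \frac{124825}{4} - 320681 = - \frac{1407549}{4}$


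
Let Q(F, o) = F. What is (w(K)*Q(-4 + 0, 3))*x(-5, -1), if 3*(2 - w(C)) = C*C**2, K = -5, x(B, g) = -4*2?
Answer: 4192/3 ≈ 1397.3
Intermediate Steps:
x(B, g) = -8
w(C) = 2 - C**3/3 (w(C) = 2 - C*C**2/3 = 2 - C**3/3)
(w(K)*Q(-4 + 0, 3))*x(-5, -1) = ((2 - 1/3*(-5)**3)*(-4 + 0))*(-8) = ((2 - 1/3*(-125))*(-4))*(-8) = ((2 + 125/3)*(-4))*(-8) = ((131/3)*(-4))*(-8) = -524/3*(-8) = 4192/3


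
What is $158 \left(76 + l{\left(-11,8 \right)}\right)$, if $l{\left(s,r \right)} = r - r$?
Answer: $12008$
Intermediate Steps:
$l{\left(s,r \right)} = 0$
$158 \left(76 + l{\left(-11,8 \right)}\right) = 158 \left(76 + 0\right) = 158 \cdot 76 = 12008$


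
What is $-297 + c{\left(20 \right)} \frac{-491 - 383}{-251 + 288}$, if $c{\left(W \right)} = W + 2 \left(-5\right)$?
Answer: $- \frac{19729}{37} \approx -533.22$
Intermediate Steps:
$c{\left(W \right)} = -10 + W$ ($c{\left(W \right)} = W - 10 = -10 + W$)
$-297 + c{\left(20 \right)} \frac{-491 - 383}{-251 + 288} = -297 + \left(-10 + 20\right) \frac{-491 - 383}{-251 + 288} = -297 + 10 \left(- \frac{874}{37}\right) = -297 - \frac{8740}{37} = - \frac{19729}{37}$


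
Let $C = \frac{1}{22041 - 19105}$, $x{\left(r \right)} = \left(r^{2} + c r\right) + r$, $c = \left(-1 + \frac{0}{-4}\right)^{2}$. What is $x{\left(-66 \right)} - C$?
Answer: $\frac{12401663}{2936} \approx 4224.0$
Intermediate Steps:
$c = 1$ ($c = \left(-1 + 0 \left(- \frac{1}{4}\right)\right)^{2} = \left(-1 + 0\right)^{2} = \left(-1\right)^{2} = 1$)
$x{\left(r \right)} = r^{2} + 2 r$ ($x{\left(r \right)} = \left(r^{2} + 1 r\right) + r = \left(r^{2} + r\right) + r = \left(r + r^{2}\right) + r = r^{2} + 2 r$)
$C = \frac{1}{2936} \approx 0.0003406$
$x{\left(-66 \right)} - C = - 66 \left(2 - 66\right) - \frac{1}{2936} = \left(-66\right) \left(-64\right) - \frac{1}{2936} = 4224 - \frac{1}{2936} = \frac{12401663}{2936}$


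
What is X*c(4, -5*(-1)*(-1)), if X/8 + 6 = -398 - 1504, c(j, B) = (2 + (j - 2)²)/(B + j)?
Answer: 91584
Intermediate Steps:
c(j, B) = (2 + (-2 + j)²)/(B + j)
X = -15264 (X = -48 + 8*(-398 - 1504) = -48 + 8*(-1902) = -48 - 15216 = -15264)
X*c(4, -5*(-1)*(-1)) = -15264*(2 + (-2 + 4)²)/(-5*(-1)*(-1) + 4) = -15264*(2 + 2²)/(5*(-1) + 4) = -15264*(2 + 4)/(-5 + 4) = -15264*6/(-1) = -(-15264)*6 = -15264*(-6) = 91584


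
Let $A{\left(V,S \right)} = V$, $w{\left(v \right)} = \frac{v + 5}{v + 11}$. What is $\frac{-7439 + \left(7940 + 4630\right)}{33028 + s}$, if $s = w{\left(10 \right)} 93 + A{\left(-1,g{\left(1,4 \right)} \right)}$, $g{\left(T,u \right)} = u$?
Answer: $\frac{35917}{231654} \approx 0.15505$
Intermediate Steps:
$w{\left(v \right)} = \frac{5 + v}{11 + v}$
$s = \frac{458}{7}$ ($s = \frac{5 + 10}{11 + 10} \cdot 93 - 1 = \frac{1}{21} \cdot 15 \cdot 93 - 1 = \frac{5}{7} \cdot 93 - 1 = \frac{465}{7} - 1 = \frac{458}{7} \approx 65.429$)
$\frac{-7439 + \left(7940 + 4630\right)}{33028 + s} = \frac{-7439 + \left(7940 + 4630\right)}{33028 + \frac{458}{7}} = \frac{-7439 + 12570}{\frac{231654}{7}} = 5131 \cdot \frac{7}{231654} = \frac{35917}{231654}$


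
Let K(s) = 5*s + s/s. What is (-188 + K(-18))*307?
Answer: -85039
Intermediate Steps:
K(s) = 1 + 5*s (K(s) = 5*s + 1 = 1 + 5*s)
(-188 + K(-18))*307 = (-188 + (1 + 5*(-18)))*307 = (-188 + (1 - 90))*307 = (-188 - 89)*307 = -277*307 = -85039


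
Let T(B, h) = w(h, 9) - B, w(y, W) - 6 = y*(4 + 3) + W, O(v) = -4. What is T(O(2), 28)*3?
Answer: 645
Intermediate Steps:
w(y, W) = 6 + W + 7*y (w(y, W) = 6 + (y*(4 + 3) + W) = 6 + (y*7 + W) = 6 + (7*y + W) = 6 + (W + 7*y) = 6 + W + 7*y)
T(B, h) = 15 - B + 7*h (T(B, h) = (6 + 9 + 7*h) - B = (15 + 7*h) - B = 15 - B + 7*h)
T(O(2), 28)*3 = (15 - 1*(-4) + 7*28)*3 = (15 + 4 + 196)*3 = 215*3 = 645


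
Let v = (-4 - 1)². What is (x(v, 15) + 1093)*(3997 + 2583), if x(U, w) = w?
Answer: 7290640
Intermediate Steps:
v = 25 (v = (-5)² = 25)
(x(v, 15) + 1093)*(3997 + 2583) = (15 + 1093)*(3997 + 2583) = 1108*6580 = 7290640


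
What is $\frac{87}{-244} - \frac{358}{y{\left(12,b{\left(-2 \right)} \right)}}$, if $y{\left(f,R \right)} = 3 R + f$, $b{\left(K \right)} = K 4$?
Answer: $\frac{21577}{732} \approx 29.477$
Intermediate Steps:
$b{\left(K \right)} = 4 K$
$y{\left(f,R \right)} = f + 3 R$
$\frac{87}{-244} - \frac{358}{y{\left(12,b{\left(-2 \right)} \right)}} = \frac{87}{-244} - \frac{358}{12 + 3 \cdot 4 \left(-2\right)} = 87 \left(- \frac{1}{244}\right) - \frac{358}{12 + 3 \left(-8\right)} = - \frac{87}{244} - \frac{358}{12 - 24} = - \frac{87}{244} - \frac{358}{-12} = - \frac{87}{244} - - \frac{179}{6} = - \frac{87}{244} + \frac{179}{6} = \frac{21577}{732}$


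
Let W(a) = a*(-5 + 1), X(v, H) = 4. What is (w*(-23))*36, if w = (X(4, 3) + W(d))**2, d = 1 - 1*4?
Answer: -211968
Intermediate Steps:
d = -3 (d = 1 - 4 = -3)
W(a) = -4*a (W(a) = a*(-4) = -4*a)
w = 256 (w = (4 - 4*(-3))**2 = (4 + 12)**2 = 16**2 = 256)
(w*(-23))*36 = (256*(-23))*36 = -5888*36 = -211968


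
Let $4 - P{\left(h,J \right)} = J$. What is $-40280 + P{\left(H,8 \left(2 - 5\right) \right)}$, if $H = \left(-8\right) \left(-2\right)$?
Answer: $-40252$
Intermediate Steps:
$H = 16$
$P{\left(h,J \right)} = 4 - J$
$-40280 + P{\left(H,8 \left(2 - 5\right) \right)} = -40280 - \left(-4 + 8 \left(2 - 5\right)\right) = -40280 - \left(-4 + 8 \left(-3\right)\right) = -40280 + \left(4 - -24\right) = -40280 + \left(4 + 24\right) = -40280 + 28 = -40252$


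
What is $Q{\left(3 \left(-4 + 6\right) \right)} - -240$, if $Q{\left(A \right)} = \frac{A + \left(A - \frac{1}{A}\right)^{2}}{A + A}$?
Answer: $\frac{105121}{432} \approx 243.34$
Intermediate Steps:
$Q{\left(A \right)} = \frac{A + \left(A - \frac{1}{A}\right)^{2}}{2 A}$
$Q{\left(3 \left(-4 + 6\right) \right)} - -240 = \frac{\left(3 \left(-4 + 6\right)\right)^{3} + \left(-1 + \left(3 \left(-4 + 6\right)\right)^{2}\right)^{2}}{2 \cdot 27 \left(-4 + 6\right)^{3}} - -240 = \frac{\left(3 \cdot 2\right)^{3} + \left(-1 + \left(3 \cdot 2\right)^{2}\right)^{2}}{2 \cdot 216} + 240 = \frac{6^{3} + \left(-1 + 6^{2}\right)^{2}}{2 \cdot 216} + 240 = \frac{1}{2} \cdot \frac{1}{216} \left(216 + \left(-1 + 36\right)^{2}\right) + 240 = \frac{1}{2} \cdot \frac{1}{216} \left(216 + 35^{2}\right) + 240 = \frac{1}{2} \cdot \frac{1}{216} \left(216 + 1225\right) + 240 = \frac{1}{2} \cdot \frac{1}{216} \cdot 1441 + 240 = \frac{1441}{432} + 240 = \frac{105121}{432}$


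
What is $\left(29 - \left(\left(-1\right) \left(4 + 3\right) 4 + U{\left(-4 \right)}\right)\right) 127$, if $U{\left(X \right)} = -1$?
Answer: $7366$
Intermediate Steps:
$\left(29 - \left(\left(-1\right) \left(4 + 3\right) 4 + U{\left(-4 \right)}\right)\right) 127 = \left(29 - \left(-1 - \left(4 + 3\right) 4\right)\right) 127 = \left(29 + \left(7 \cdot 4 + 1\right)\right) 127 = \left(29 + \left(28 + 1\right)\right) 127 = \left(29 + 29\right) 127 = 58 \cdot 127 = 7366$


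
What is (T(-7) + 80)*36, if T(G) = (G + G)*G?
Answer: 6408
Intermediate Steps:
T(G) = 2*G² (T(G) = (2*G)*G = 2*G²)
(T(-7) + 80)*36 = (2*(-7)² + 80)*36 = (2*49 + 80)*36 = (98 + 80)*36 = 178*36 = 6408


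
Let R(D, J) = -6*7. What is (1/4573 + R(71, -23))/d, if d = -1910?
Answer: 38413/1746886 ≈ 0.021989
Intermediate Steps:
R(D, J) = -42
(1/4573 + R(71, -23))/d = (1/4573 - 42)/(-1910) = (1/4573 - 42)*(-1/1910) = -192065/4573*(-1/1910) = 38413/1746886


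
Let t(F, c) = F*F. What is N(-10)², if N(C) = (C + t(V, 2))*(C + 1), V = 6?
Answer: 54756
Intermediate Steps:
t(F, c) = F²
N(C) = (1 + C)*(36 + C) (N(C) = (C + 6²)*(C + 1) = (C + 36)*(1 + C) = (36 + C)*(1 + C) = (1 + C)*(36 + C))
N(-10)² = (36 + (-10)² + 37*(-10))² = (36 + 100 - 370)² = (-234)² = 54756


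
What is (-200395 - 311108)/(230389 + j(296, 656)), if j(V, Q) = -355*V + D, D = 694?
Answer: -170501/42001 ≈ -4.0594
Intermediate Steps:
j(V, Q) = 694 - 355*V (j(V, Q) = -355*V + 694 = 694 - 355*V)
(-200395 - 311108)/(230389 + j(296, 656)) = (-200395 - 311108)/(230389 + (694 - 355*296)) = -511503/(230389 + (694 - 105080)) = -511503/(230389 - 104386) = -511503/126003 = -511503*1/126003 = -170501/42001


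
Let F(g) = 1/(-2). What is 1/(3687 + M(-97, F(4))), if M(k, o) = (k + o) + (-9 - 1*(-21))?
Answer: 2/7203 ≈ 0.00027766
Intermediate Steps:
F(g) = -½
M(k, o) = 12 + k + o (M(k, o) = (k + o) + (-9 + 21) = (k + o) + 12 = 12 + k + o)
1/(3687 + M(-97, F(4))) = 1/(3687 + (12 - 97 - ½)) = 1/(3687 - 171/2) = 1/(7203/2) = 2/7203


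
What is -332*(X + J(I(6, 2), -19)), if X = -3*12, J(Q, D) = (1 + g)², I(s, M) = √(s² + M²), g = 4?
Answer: 3652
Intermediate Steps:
I(s, M) = √(M² + s²)
J(Q, D) = 25 (J(Q, D) = (1 + 4)² = 5² = 25)
X = -36
-332*(X + J(I(6, 2), -19)) = -332*(-36 + 25) = -332*(-11) = 3652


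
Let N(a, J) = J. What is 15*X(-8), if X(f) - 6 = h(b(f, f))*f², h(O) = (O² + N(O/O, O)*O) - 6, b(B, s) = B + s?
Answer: 485850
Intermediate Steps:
h(O) = -6 + 2*O² (h(O) = (O² + O*O) - 6 = (O² + O²) - 6 = 2*O² - 6 = -6 + 2*O²)
X(f) = 6 + f²*(-6 + 8*f²) (X(f) = 6 + (-6 + 2*(f + f)²)*f² = 6 + (-6 + 2*(2*f)²)*f² = 6 + (-6 + 2*(4*f²))*f² = 6 + (-6 + 8*f²)*f² = 6 + f²*(-6 + 8*f²))
15*X(-8) = 15*(6 - 6*(-8)² + 8*(-8)⁴) = 15*(6 - 6*64 + 8*4096) = 15*(6 - 384 + 32768) = 15*32390 = 485850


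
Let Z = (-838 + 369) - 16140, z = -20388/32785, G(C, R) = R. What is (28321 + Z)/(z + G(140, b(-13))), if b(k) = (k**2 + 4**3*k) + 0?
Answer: -127992640/7252281 ≈ -17.649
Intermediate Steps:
b(k) = k**2 + 64*k (b(k) = (k**2 + 64*k) + 0 = k**2 + 64*k)
z = -20388/32785 (z = -20388*1/32785 = -20388/32785 ≈ -0.62187)
Z = -16609 (Z = -469 - 16140 = -16609)
(28321 + Z)/(z + G(140, b(-13))) = (28321 - 16609)/(-20388/32785 - 13*(64 - 13)) = 11712/(-20388/32785 - 13*51) = 11712/(-20388/32785 - 663) = 11712/(-21756843/32785) = 11712*(-32785/21756843) = -127992640/7252281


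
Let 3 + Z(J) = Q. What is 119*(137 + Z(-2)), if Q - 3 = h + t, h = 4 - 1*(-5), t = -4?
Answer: 16898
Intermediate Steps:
h = 9 (h = 4 + 5 = 9)
Q = 8 (Q = 3 + (9 - 4) = 3 + 5 = 8)
Z(J) = 5 (Z(J) = -3 + 8 = 5)
119*(137 + Z(-2)) = 119*(137 + 5) = 119*142 = 16898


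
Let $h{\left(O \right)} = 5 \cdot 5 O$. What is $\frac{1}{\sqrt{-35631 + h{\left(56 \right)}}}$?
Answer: $- \frac{i \sqrt{34231}}{34231} \approx - 0.0054049 i$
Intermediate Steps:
$h{\left(O \right)} = 25 O$
$\frac{1}{\sqrt{-35631 + h{\left(56 \right)}}} = \frac{1}{\sqrt{-35631 + 25 \cdot 56}} = \frac{1}{\sqrt{-35631 + 1400}} = \frac{1}{\sqrt{-34231}} = \frac{1}{i \sqrt{34231}} = - \frac{i \sqrt{34231}}{34231}$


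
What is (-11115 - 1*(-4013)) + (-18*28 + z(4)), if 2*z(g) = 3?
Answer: -15209/2 ≈ -7604.5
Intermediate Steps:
z(g) = 3/2 (z(g) = (½)*3 = 3/2)
(-11115 - 1*(-4013)) + (-18*28 + z(4)) = (-11115 - 1*(-4013)) + (-18*28 + 3/2) = (-11115 + 4013) + (-504 + 3/2) = -7102 - 1005/2 = -15209/2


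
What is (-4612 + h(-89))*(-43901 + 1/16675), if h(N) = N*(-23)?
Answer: 375541226262/3335 ≈ 1.1261e+8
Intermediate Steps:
h(N) = -23*N
(-4612 + h(-89))*(-43901 + 1/16675) = (-4612 - 23*(-89))*(-43901 + 1/16675) = (-4612 + 2047)*(-43901 + 1/16675) = -2565*(-732049174/16675) = 375541226262/3335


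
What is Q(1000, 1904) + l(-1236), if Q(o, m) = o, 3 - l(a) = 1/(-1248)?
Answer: 1251745/1248 ≈ 1003.0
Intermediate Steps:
l(a) = 3745/1248 (l(a) = 3 - 1/(-1248) = 3 - 1*(-1/1248) = 3 + 1/1248 = 3745/1248)
Q(1000, 1904) + l(-1236) = 1000 + 3745/1248 = 1251745/1248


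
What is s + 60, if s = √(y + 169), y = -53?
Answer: 60 + 2*√29 ≈ 70.770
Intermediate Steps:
s = 2*√29 (s = √(-53 + 169) = √116 = 2*√29 ≈ 10.770)
s + 60 = 2*√29 + 60 = 60 + 2*√29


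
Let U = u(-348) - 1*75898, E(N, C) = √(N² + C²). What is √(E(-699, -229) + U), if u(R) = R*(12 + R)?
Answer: √(41030 + √541042) ≈ 204.37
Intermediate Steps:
E(N, C) = √(C² + N²)
U = 41030 (U = -348*(12 - 348) - 1*75898 = -348*(-336) - 75898 = 116928 - 75898 = 41030)
√(E(-699, -229) + U) = √(√((-229)² + (-699)²) + 41030) = √(√(52441 + 488601) + 41030) = √(√541042 + 41030) = √(41030 + √541042)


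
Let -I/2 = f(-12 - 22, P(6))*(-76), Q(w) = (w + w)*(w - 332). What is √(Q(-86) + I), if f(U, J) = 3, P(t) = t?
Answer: 4*√4522 ≈ 268.98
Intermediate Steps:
Q(w) = 2*w*(-332 + w) (Q(w) = (2*w)*(-332 + w) = 2*w*(-332 + w))
I = 456 (I = -6*(-76) = -2*(-228) = 456)
√(Q(-86) + I) = √(2*(-86)*(-332 - 86) + 456) = √(2*(-86)*(-418) + 456) = √(71896 + 456) = √72352 = 4*√4522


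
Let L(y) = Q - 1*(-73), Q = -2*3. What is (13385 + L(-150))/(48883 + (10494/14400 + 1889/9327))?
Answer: 100373443200/364752341641 ≈ 0.27518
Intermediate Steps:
Q = -6
L(y) = 67 (L(y) = -6 - 1*(-73) = -6 + 73 = 67)
(13385 + L(-150))/(48883 + (10494/14400 + 1889/9327)) = (13385 + 67)/(48883 + (10494/14400 + 1889/9327)) = 13452/(48883 + (10494*(1/14400) + 1889*(1/9327))) = 13452/(48883 + (583/800 + 1889/9327)) = 13452/(48883 + 6948841/7461600) = 13452/(364752341641/7461600) = 13452*(7461600/364752341641) = 100373443200/364752341641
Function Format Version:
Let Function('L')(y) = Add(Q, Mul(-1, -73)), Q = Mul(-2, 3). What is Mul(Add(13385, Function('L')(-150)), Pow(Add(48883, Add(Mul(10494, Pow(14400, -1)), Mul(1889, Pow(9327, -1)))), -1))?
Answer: Rational(100373443200, 364752341641) ≈ 0.27518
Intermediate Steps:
Q = -6
Function('L')(y) = 67 (Function('L')(y) = Add(-6, Mul(-1, -73)) = Add(-6, 73) = 67)
Mul(Add(13385, Function('L')(-150)), Pow(Add(48883, Add(Mul(10494, Pow(14400, -1)), Mul(1889, Pow(9327, -1)))), -1)) = Mul(Add(13385, 67), Pow(Add(48883, Add(Mul(10494, Pow(14400, -1)), Mul(1889, Pow(9327, -1)))), -1)) = Mul(13452, Pow(Add(48883, Add(Mul(10494, Rational(1, 14400)), Mul(1889, Rational(1, 9327)))), -1)) = Mul(13452, Pow(Add(48883, Add(Rational(583, 800), Rational(1889, 9327))), -1)) = Mul(13452, Pow(Add(48883, Rational(6948841, 7461600)), -1)) = Mul(13452, Pow(Rational(364752341641, 7461600), -1)) = Mul(13452, Rational(7461600, 364752341641)) = Rational(100373443200, 364752341641)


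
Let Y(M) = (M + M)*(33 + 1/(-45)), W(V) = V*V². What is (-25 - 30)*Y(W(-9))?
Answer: 2644488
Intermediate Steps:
W(V) = V³
Y(M) = 2968*M/45 (Y(M) = (2*M)*(33 - 1/45) = (2*M)*(1484/45) = 2968*M/45)
(-25 - 30)*Y(W(-9)) = (-25 - 30)*((2968/45)*(-9)³) = -32648*(-729)/9 = -55*(-240408/5) = 2644488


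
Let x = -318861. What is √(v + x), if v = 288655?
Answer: I*√30206 ≈ 173.8*I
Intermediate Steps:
√(v + x) = √(288655 - 318861) = √(-30206) = I*√30206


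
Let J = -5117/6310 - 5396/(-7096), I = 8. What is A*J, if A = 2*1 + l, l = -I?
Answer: 848052/2798485 ≈ 0.30304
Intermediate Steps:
l = -8 (l = -1*8 = -8)
A = -6 (A = 2*1 - 8 = 2 - 8 = -6)
J = -141342/2798485 (J = -5117*1/6310 - 5396*(-1/7096) = -5117/6310 + 1349/1774 = -141342/2798485 ≈ -0.050507)
A*J = -6*(-141342/2798485) = 848052/2798485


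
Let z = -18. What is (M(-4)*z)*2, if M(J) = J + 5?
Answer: -36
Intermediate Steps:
M(J) = 5 + J
(M(-4)*z)*2 = ((5 - 4)*(-18))*2 = (1*(-18))*2 = -18*2 = -36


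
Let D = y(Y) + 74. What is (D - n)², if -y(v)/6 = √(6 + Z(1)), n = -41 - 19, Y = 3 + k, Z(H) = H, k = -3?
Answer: 18208 - 1608*√7 ≈ 13954.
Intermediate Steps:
Y = 0 (Y = 3 - 3 = 0)
n = -60
y(v) = -6*√7 (y(v) = -6*√(6 + 1) = -6*√7)
D = 74 - 6*√7 (D = -6*√7 + 74 = 74 - 6*√7 ≈ 58.125)
(D - n)² = ((74 - 6*√7) - 1*(-60))² = ((74 - 6*√7) + 60)² = (134 - 6*√7)²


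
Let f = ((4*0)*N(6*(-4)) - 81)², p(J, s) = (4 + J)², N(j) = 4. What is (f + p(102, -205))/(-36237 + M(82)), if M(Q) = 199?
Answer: -481/974 ≈ -0.49384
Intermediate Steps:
f = 6561 (f = ((4*0)*4 - 81)² = (0*4 - 81)² = (0 - 81)² = (-81)² = 6561)
(f + p(102, -205))/(-36237 + M(82)) = (6561 + (4 + 102)²)/(-36237 + 199) = (6561 + 106²)/(-36038) = (6561 + 11236)*(-1/36038) = 17797*(-1/36038) = -481/974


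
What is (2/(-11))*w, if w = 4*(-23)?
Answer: 184/11 ≈ 16.727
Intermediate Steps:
w = -92
(2/(-11))*w = (2/(-11))*(-92) = (2*(-1/11))*(-92) = -2/11*(-92) = 184/11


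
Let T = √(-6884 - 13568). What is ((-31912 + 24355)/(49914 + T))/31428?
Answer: -6985187/1450011007536 + 2519*I*√5113/13050099067824 ≈ -4.8173e-6 + 1.3802e-8*I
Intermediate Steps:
T = 2*I*√5113 (T = √(-20452) = 2*I*√5113 ≈ 143.01*I)
((-31912 + 24355)/(49914 + T))/31428 = ((-31912 + 24355)/(49914 + 2*I*√5113))/31428 = -7557/(49914 + 2*I*√5113)*(1/31428) = -2519/(10476*(49914 + 2*I*√5113))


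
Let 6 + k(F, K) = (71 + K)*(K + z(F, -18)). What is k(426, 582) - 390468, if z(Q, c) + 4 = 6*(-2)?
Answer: -20876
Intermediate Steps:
z(Q, c) = -16 (z(Q, c) = -4 + 6*(-2) = -4 - 12 = -16)
k(F, K) = -6 + (-16 + K)*(71 + K) (k(F, K) = -6 + (71 + K)*(K - 16) = -6 + (71 + K)*(-16 + K) = -6 + (-16 + K)*(71 + K))
k(426, 582) - 390468 = (-1142 + 582² + 55*582) - 390468 = (-1142 + 338724 + 32010) - 390468 = 369592 - 390468 = -20876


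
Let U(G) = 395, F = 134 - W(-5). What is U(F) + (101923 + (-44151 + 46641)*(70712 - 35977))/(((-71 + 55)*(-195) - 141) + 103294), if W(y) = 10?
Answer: 128569908/106273 ≈ 1209.8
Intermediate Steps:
F = 124 (F = 134 - 1*10 = 134 - 10 = 124)
U(F) + (101923 + (-44151 + 46641)*(70712 - 35977))/(((-71 + 55)*(-195) - 141) + 103294) = 395 + (101923 + (-44151 + 46641)*(70712 - 35977))/(((-71 + 55)*(-195) - 141) + 103294) = 395 + (101923 + 2490*34735)/((-16*(-195) - 141) + 103294) = 395 + (101923 + 86490150)/((3120 - 141) + 103294) = 395 + 86592073/(2979 + 103294) = 395 + 86592073/106273 = 128569908/106273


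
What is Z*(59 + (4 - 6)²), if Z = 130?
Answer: 8190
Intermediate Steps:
Z*(59 + (4 - 6)²) = 130*(59 + (4 - 6)²) = 130*(59 + (-2)²) = 130*(59 + 4) = 130*63 = 8190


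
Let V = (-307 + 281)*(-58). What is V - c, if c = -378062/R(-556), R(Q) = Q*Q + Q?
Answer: 232858351/154290 ≈ 1509.2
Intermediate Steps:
R(Q) = Q + Q² (R(Q) = Q² + Q = Q + Q²)
V = 1508 (V = -26*(-58) = 1508)
c = -189031/154290 (c = -378062*(-1/(556*(1 - 556))) = -378062/((-556*(-555))) = -378062/308580 = -378062*1/308580 = -189031/154290 ≈ -1.2252)
V - c = 1508 - 1*(-189031/154290) = 1508 + 189031/154290 = 232858351/154290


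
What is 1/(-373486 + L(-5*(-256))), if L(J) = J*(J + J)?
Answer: 1/2903314 ≈ 3.4443e-7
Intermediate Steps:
L(J) = 2*J² (L(J) = J*(2*J) = 2*J²)
1/(-373486 + L(-5*(-256))) = 1/(-373486 + 2*(-5*(-256))²) = 1/(-373486 + 2*1280²) = 1/(-373486 + 2*1638400) = 1/(-373486 + 3276800) = 1/2903314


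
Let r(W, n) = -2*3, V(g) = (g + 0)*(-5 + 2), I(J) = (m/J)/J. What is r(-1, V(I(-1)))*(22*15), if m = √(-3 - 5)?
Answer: -1980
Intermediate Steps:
m = 2*I*√2 (m = √(-8) = 2*I*√2 ≈ 2.8284*I)
I(J) = 2*I*√2/J² (I(J) = ((2*I*√2)/J)/J = (2*I*√2/J)/J = 2*I*√2/J²)
V(g) = -3*g (V(g) = g*(-3) = -3*g)
r(W, n) = -6
r(-1, V(I(-1)))*(22*15) = -132*15 = -6*330 = -1980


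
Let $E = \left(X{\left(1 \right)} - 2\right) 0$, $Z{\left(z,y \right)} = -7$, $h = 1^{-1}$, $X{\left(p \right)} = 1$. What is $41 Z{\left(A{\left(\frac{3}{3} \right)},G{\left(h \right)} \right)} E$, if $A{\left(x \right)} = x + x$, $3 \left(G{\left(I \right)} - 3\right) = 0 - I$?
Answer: $0$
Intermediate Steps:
$h = 1$
$G{\left(I \right)} = 3 - \frac{I}{3}$ ($G{\left(I \right)} = 3 + \frac{0 - I}{3} = 3 + \frac{\left(-1\right) I}{3} = 3 - \frac{I}{3}$)
$A{\left(x \right)} = 2 x$
$E = 0$ ($E = \left(1 - 2\right) 0 = \left(-1\right) 0 = 0$)
$41 Z{\left(A{\left(\frac{3}{3} \right)},G{\left(h \right)} \right)} E = 41 \left(-7\right) 0 = \left(-287\right) 0 = 0$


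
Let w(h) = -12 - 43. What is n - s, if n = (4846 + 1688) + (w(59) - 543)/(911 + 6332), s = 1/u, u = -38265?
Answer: 1810897407703/277153395 ≈ 6533.9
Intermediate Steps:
s = -1/38265 (s = 1/(-38265) = -1/38265 ≈ -2.6134e-5)
w(h) = -55
n = 47325164/7243 (n = (4846 + 1688) + (-55 - 543)/(911 + 6332) = 6534 - 598/7243 = 47325164/7243 ≈ 6533.9)
n - s = 47325164/7243 - 1*(-1/38265) = 47325164/7243 + 1/38265 = 1810897407703/277153395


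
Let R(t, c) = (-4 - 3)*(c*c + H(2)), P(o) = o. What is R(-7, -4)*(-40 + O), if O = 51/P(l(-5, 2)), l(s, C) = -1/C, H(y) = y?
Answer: 17892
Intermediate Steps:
O = -102 (O = 51/((-1/2)) = 51/((-1*½)) = 51/(-½) = 51*(-2) = -102)
R(t, c) = -14 - 7*c² (R(t, c) = (-4 - 3)*(c*c + 2) = -7*(c² + 2) = -7*(2 + c²) = -14 - 7*c²)
R(-7, -4)*(-40 + O) = (-14 - 7*(-4)²)*(-40 - 102) = (-14 - 7*16)*(-142) = (-14 - 112)*(-142) = -126*(-142) = 17892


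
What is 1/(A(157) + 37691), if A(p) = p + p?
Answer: 1/38005 ≈ 2.6312e-5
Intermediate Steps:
A(p) = 2*p
1/(A(157) + 37691) = 1/(2*157 + 37691) = 1/(314 + 37691) = 1/38005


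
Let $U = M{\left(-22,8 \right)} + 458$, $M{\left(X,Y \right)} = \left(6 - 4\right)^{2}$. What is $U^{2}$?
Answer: $213444$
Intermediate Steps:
$M{\left(X,Y \right)} = 4$ ($M{\left(X,Y \right)} = 2^{2} = 4$)
$U = 462$ ($U = 4 + 458 = 462$)
$U^{2} = 462^{2} = 213444$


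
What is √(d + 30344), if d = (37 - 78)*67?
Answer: √27597 ≈ 166.12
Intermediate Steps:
d = -2747 (d = -41*67 = -2747)
√(d + 30344) = √(-2747 + 30344) = √27597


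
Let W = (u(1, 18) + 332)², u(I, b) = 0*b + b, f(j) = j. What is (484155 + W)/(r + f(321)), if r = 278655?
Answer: 606655/278976 ≈ 2.1746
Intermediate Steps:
u(I, b) = b (u(I, b) = 0 + b = b)
W = 122500 (W = (18 + 332)² = 350² = 122500)
(484155 + W)/(r + f(321)) = (484155 + 122500)/(278655 + 321) = 606655/278976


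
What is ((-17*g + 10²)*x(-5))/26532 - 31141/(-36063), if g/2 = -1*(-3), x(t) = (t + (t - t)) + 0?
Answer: 45921869/53156862 ≈ 0.86389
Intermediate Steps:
x(t) = t (x(t) = (t + 0) + 0 = t + 0 = t)
g = 6 (g = 2*(-1*(-3)) = 2*3 = 6)
((-17*g + 10²)*x(-5))/26532 - 31141/(-36063) = ((-17*6 + 10²)*(-5))/26532 - 31141/(-36063) = ((-102 + 100)*(-5))*(1/26532) - 31141*(-1/36063) = -2*(-5)*(1/26532) + 31141/36063 = 10*(1/26532) + 31141/36063 = 5/13266 + 31141/36063 = 45921869/53156862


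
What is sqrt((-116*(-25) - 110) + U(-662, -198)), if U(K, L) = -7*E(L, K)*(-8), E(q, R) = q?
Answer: 3*I*sqrt(922) ≈ 91.093*I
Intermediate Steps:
U(K, L) = 56*L (U(K, L) = -7*L*(-8) = 56*L)
sqrt((-116*(-25) - 110) + U(-662, -198)) = sqrt((-116*(-25) - 110) + 56*(-198)) = sqrt((2900 - 110) - 11088) = sqrt(2790 - 11088) = sqrt(-8298) = 3*I*sqrt(922)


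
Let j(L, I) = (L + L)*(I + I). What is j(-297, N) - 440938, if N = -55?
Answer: -375598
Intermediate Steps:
j(L, I) = 4*I*L (j(L, I) = (2*L)*(2*I) = 4*I*L)
j(-297, N) - 440938 = 4*(-55)*(-297) - 440938 = 65340 - 440938 = -375598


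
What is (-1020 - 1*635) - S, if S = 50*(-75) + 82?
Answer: 2013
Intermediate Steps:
S = -3668 (S = -3750 + 82 = -3668)
(-1020 - 1*635) - S = (-1020 - 1*635) - 1*(-3668) = (-1020 - 635) + 3668 = -1655 + 3668 = 2013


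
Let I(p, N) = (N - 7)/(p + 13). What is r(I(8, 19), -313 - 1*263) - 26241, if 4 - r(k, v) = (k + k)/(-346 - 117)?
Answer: -85034109/3241 ≈ -26237.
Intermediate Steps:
I(p, N) = (-7 + N)/(13 + p)
r(k, v) = 4 + 2*k/463 (r(k, v) = 4 - (k + k)/(-346 - 117) = 4 - 2*k/(-463) = 4 - 2*k*(-1)/463 = 4 - (-2)*k/463 = 4 + 2*k/463)
r(I(8, 19), -313 - 1*263) - 26241 = (4 + 2*((-7 + 19)/(13 + 8))/463) - 26241 = (4 + 2*(12/21)/463) - 26241 = (4 + 2*((1/21)*12)/463) - 26241 = (4 + (2/463)*(4/7)) - 26241 = (4 + 8/3241) - 26241 = 12972/3241 - 26241 = -85034109/3241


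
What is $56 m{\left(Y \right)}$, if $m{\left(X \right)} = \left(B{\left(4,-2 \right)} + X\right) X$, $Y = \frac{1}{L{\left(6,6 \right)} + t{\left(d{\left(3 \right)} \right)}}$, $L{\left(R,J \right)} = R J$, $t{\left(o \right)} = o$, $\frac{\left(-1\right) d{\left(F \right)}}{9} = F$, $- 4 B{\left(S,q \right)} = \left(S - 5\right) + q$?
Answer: $\frac{434}{81} \approx 5.358$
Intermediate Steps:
$B{\left(S,q \right)} = \frac{5}{4} - \frac{S}{4} - \frac{q}{4}$ ($B{\left(S,q \right)} = - \frac{\left(S - 5\right) + q}{4} = - \frac{\left(-5 + S\right) + q}{4} = - \frac{-5 + S + q}{4} = \frac{5}{4} - \frac{S}{4} - \frac{q}{4}$)
$d{\left(F \right)} = - 9 F$
$L{\left(R,J \right)} = J R$
$Y = \frac{1}{9}$ ($Y = \frac{1}{6 \cdot 6 - 27} = \frac{1}{36 - 27} = \frac{1}{9} \approx 0.11111$)
$m{\left(X \right)} = X \left(\frac{3}{4} + X\right)$ ($m{\left(X \right)} = \left(\left(\frac{5}{4} - 1 - - \frac{1}{2}\right) + X\right) X = \left(\left(\frac{5}{4} - 1 + \frac{1}{2}\right) + X\right) X = \left(\frac{3}{4} + X\right) X = X \left(\frac{3}{4} + X\right)$)
$56 m{\left(Y \right)} = 56 \cdot \frac{1}{4} \cdot \frac{1}{9} \left(3 + 4 \cdot \frac{1}{9}\right) = 56 \cdot \frac{1}{4} \cdot \frac{1}{9} \left(3 + \frac{4}{9}\right) = 56 \cdot \frac{1}{4} \cdot \frac{1}{9} \cdot \frac{31}{9} = 56 \cdot \frac{31}{324} = \frac{434}{81}$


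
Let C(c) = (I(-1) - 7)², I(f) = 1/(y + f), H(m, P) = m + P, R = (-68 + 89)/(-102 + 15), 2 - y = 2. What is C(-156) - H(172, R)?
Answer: -3125/29 ≈ -107.76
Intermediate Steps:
y = 0 (y = 2 - 1*2 = 2 - 2 = 0)
R = -7/29 (R = 21/(-87) = 21*(-1/87) = -7/29 ≈ -0.24138)
H(m, P) = P + m
I(f) = 1/f (I(f) = 1/(0 + f) = 1/f)
C(c) = 64 (C(c) = (1/(-1) - 7)² = (-1 - 7)² = (-8)² = 64)
C(-156) - H(172, R) = 64 - (-7/29 + 172) = 64 - 1*4981/29 = 64 - 4981/29 = -3125/29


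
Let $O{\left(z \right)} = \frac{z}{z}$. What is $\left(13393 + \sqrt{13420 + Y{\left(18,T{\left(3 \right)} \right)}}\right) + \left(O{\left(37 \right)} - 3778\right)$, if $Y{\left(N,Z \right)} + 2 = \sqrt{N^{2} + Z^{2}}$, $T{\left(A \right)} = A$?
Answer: $9616 + \sqrt{13418 + 3 \sqrt{37}} \approx 9731.9$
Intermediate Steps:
$O{\left(z \right)} = 1$
$Y{\left(N,Z \right)} = -2 + \sqrt{N^{2} + Z^{2}}$
$\left(13393 + \sqrt{13420 + Y{\left(18,T{\left(3 \right)} \right)}}\right) + \left(O{\left(37 \right)} - 3778\right) = \left(13393 + \sqrt{13420 - \left(2 - \sqrt{18^{2} + 3^{2}}\right)}\right) + \left(1 - 3778\right) = \left(13393 + \sqrt{13420 - \left(2 - \sqrt{324 + 9}\right)}\right) - 3777 = \left(13393 + \sqrt{13420 - \left(2 - \sqrt{333}\right)}\right) - 3777 = \left(13393 + \sqrt{13420 - \left(2 - 3 \sqrt{37}\right)}\right) - 3777 = \left(13393 + \sqrt{13418 + 3 \sqrt{37}}\right) - 3777 = 9616 + \sqrt{13418 + 3 \sqrt{37}}$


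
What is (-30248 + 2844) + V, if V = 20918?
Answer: -6486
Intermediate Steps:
(-30248 + 2844) + V = (-30248 + 2844) + 20918 = -27404 + 20918 = -6486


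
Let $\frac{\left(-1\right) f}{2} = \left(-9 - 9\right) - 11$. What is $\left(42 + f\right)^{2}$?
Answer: $10000$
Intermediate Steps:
$f = 58$ ($f = - 2 \left(\left(-9 - 9\right) - 11\right) = - 2 \left(-18 - 11\right) = \left(-2\right) \left(-29\right) = 58$)
$\left(42 + f\right)^{2} = \left(42 + 58\right)^{2} = 100^{2} = 10000$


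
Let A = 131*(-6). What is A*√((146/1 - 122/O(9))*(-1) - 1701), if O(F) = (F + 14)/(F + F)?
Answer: -786*I*√926555/23 ≈ -32895.0*I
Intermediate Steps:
O(F) = (14 + F)/(2*F) (O(F) = (14 + F)/((2*F)) = (14 + F)*(1/(2*F)) = (14 + F)/(2*F))
A = -786
A*√((146/1 - 122/O(9))*(-1) - 1701) = -786*√((146/1 - 122*18/(14 + 9))*(-1) - 1701) = -786*√((146*1 - 122/((½)*(⅑)*23))*(-1) - 1701) = -786*√((146 - 122/23/18)*(-1) - 1701) = -786*√((146 - 122*18/23)*(-1) - 1701) = -786*√((146 - 2196/23)*(-1) - 1701) = -786*√((1162/23)*(-1) - 1701) = -786*√(-1162/23 - 1701) = -786*I*√926555/23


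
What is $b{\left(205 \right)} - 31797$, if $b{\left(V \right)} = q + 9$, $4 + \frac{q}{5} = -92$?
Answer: $-32268$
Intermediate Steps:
$q = -480$ ($q = -20 + 5 \left(-92\right) = -20 - 460 = -480$)
$b{\left(V \right)} = -471$ ($b{\left(V \right)} = -480 + 9 = -471$)
$b{\left(205 \right)} - 31797 = -471 - 31797 = -32268$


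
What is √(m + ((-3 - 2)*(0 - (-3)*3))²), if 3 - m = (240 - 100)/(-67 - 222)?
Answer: 2*√146558/17 ≈ 45.039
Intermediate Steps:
m = 1007/289 (m = 3 - (240 - 100)/(-67 - 222) = 3 - 140/(-289) = 3 - 140*(-1)/289 = 3 - 1*(-140/289) = 3 + 140/289 = 1007/289 ≈ 3.4844)
√(m + ((-3 - 2)*(0 - (-3)*3))²) = √(1007/289 + ((-3 - 2)*(0 - (-3)*3))²) = √(1007/289 + (-5*(0 - 1*(-9)))²) = √(1007/289 + (-5*(0 + 9))²) = √(1007/289 + (-5*9)²) = √(1007/289 + (-45)²) = √(1007/289 + 2025) = √(586232/289) = 2*√146558/17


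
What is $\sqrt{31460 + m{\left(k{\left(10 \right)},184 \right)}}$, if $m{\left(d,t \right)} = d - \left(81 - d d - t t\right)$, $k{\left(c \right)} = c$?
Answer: $\sqrt{65345} \approx 255.63$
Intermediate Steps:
$m{\left(d,t \right)} = -81 + d + d^{2} + t^{2}$ ($m{\left(d,t \right)} = d - \left(81 - d^{2} - t^{2}\right) = d + \left(-81 + d^{2} + t^{2}\right) = -81 + d + d^{2} + t^{2}$)
$\sqrt{31460 + m{\left(k{\left(10 \right)},184 \right)}} = \sqrt{31460 + \left(-81 + 10 + 10^{2} + 184^{2}\right)} = \sqrt{31460 + \left(-81 + 10 + 100 + 33856\right)} = \sqrt{31460 + 33885} = \sqrt{65345}$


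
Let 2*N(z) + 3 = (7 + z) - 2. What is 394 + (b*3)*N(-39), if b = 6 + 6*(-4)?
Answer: 1393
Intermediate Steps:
N(z) = 1 + z/2 (N(z) = -3/2 + ((7 + z) - 2)/2 = -3/2 + (5 + z)/2 = -3/2 + (5/2 + z/2) = 1 + z/2)
b = -18 (b = 6 - 24 = -18)
394 + (b*3)*N(-39) = 394 + (-18*3)*(1 + (½)*(-39)) = 394 - 54*(1 - 39/2) = 394 - 54*(-37/2) = 394 + 999 = 1393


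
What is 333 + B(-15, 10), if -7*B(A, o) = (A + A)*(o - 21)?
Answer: 2001/7 ≈ 285.86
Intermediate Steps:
B(A, o) = -2*A*(-21 + o)/7 (B(A, o) = -(A + A)*(o - 21)/7 = -2*A*(-21 + o)/7)
333 + B(-15, 10) = 333 + (2/7)*(-15)*(21 - 1*10) = 333 + (2/7)*(-15)*(21 - 10) = 333 + (2/7)*(-15)*11 = 333 - 330/7 = 2001/7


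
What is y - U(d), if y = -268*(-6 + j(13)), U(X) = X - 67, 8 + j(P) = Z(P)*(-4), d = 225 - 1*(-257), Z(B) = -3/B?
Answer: 40165/13 ≈ 3089.6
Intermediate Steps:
d = 482 (d = 225 + 257 = 482)
j(P) = -8 + 12/P (j(P) = -8 - 3/P*(-4) = -8 + 12/P)
U(X) = -67 + X
y = 45560/13 (y = -268*(-6 + (-8 + 12/13)) = -268*(-6 - 92/13) = -268*(-170/13) = 45560/13 ≈ 3504.6)
y - U(d) = 45560/13 - (-67 + 482) = 45560/13 - 1*415 = 45560/13 - 415 = 40165/13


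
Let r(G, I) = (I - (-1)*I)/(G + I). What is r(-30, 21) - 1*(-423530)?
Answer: 1270576/3 ≈ 4.2353e+5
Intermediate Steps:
r(G, I) = 2*I/(G + I) (r(G, I) = (I + I)/(G + I) = (2*I)/(G + I) = 2*I/(G + I))
r(-30, 21) - 1*(-423530) = 2*21/(-30 + 21) - 1*(-423530) = 2*21/(-9) + 423530 = 2*21*(-⅑) + 423530 = -14/3 + 423530 = 1270576/3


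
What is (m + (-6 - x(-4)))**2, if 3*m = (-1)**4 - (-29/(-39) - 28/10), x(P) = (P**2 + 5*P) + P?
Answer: 3118756/342225 ≈ 9.1132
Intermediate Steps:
x(P) = P**2 + 6*P
m = 596/585 (m = ((-1)**4 - (-29/(-39) - 28/10))/3 = (1 - (-29*(-1/39) - 28*1/10))/3 = (1 - (29/39 - 14/5))/3 = (1 - 1*(-401/195))/3 = (1 + 401/195)/3 = (1/3)*(596/195) = 596/585 ≈ 1.0188)
(m + (-6 - x(-4)))**2 = (596/585 + (-6 - (-4)*(6 - 4)))**2 = (596/585 + (-6 - (-4)*2))**2 = (596/585 + (-6 - 1*(-8)))**2 = (596/585 + (-6 + 8))**2 = (596/585 + 2)**2 = (1766/585)**2 = 3118756/342225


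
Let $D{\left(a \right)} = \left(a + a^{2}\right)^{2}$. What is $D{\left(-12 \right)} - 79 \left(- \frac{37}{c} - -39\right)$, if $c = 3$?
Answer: $\frac{45952}{3} \approx 15317.0$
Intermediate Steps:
$D{\left(-12 \right)} - 79 \left(- \frac{37}{c} - -39\right) = \left(-12\right)^{2} \left(1 - 12\right)^{2} - 79 \left(- \frac{37}{3} - -39\right) = 144 \left(-11\right)^{2} - 79 \left(\left(-37\right) \frac{1}{3} + 39\right) = 144 \cdot 121 - 79 \left(- \frac{37}{3} + 39\right) = 17424 - \frac{6320}{3} = \frac{45952}{3}$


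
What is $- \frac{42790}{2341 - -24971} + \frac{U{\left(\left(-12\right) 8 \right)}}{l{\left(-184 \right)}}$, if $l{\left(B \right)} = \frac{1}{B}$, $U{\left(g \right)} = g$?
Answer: $\frac{241198189}{13656} \approx 17662.0$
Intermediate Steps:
$- \frac{42790}{2341 - -24971} + \frac{U{\left(\left(-12\right) 8 \right)}}{l{\left(-184 \right)}} = - \frac{42790}{2341 - -24971} + \frac{\left(-12\right) 8}{\frac{1}{-184}} = - \frac{42790}{2341 + 24971} - \frac{96}{- \frac{1}{184}} = - \frac{42790}{27312} - -17664 = \left(-42790\right) \frac{1}{27312} + 17664 = - \frac{21395}{13656} + 17664 = \frac{241198189}{13656}$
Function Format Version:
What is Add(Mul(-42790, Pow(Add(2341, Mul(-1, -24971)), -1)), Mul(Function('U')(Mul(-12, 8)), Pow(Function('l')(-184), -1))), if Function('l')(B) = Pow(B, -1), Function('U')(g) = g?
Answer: Rational(241198189, 13656) ≈ 17662.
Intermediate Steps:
Add(Mul(-42790, Pow(Add(2341, Mul(-1, -24971)), -1)), Mul(Function('U')(Mul(-12, 8)), Pow(Function('l')(-184), -1))) = Add(Mul(-42790, Pow(Add(2341, Mul(-1, -24971)), -1)), Mul(Mul(-12, 8), Pow(Pow(-184, -1), -1))) = Add(Mul(-42790, Pow(Add(2341, 24971), -1)), Mul(-96, Pow(Rational(-1, 184), -1))) = Add(Mul(-42790, Pow(27312, -1)), Mul(-96, -184)) = Add(Mul(-42790, Rational(1, 27312)), 17664) = Add(Rational(-21395, 13656), 17664) = Rational(241198189, 13656)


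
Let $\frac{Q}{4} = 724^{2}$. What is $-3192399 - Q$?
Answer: $-5289103$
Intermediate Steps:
$Q = 2096704$ ($Q = 4 \cdot 724^{2} = 4 \cdot 524176 = 2096704$)
$-3192399 - Q = -3192399 - 2096704 = -5289103$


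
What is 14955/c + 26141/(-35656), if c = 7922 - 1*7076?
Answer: 85186699/5027496 ≈ 16.944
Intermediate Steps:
c = 846 (c = 7922 - 7076 = 846)
14955/c + 26141/(-35656) = 14955/846 + 26141/(-35656) = 14955*(1/846) + 26141*(-1/35656) = 4985/282 - 26141/35656 = 85186699/5027496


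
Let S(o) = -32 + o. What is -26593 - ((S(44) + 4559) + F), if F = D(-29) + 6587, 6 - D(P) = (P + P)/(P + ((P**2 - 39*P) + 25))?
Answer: -37152917/984 ≈ -37757.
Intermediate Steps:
D(P) = 6 - 2*P/(25 + P**2 - 38*P) (D(P) = 6 - (P + P)/(P + ((P**2 - 39*P) + 25)) = 6 - 2*P/(P + (25 + P**2 - 39*P)) = 6 - 2*P/(25 + P**2 - 38*P))
F = 6487541/984 (F = 2*(75 - 115*(-29) + 3*(-29)**2)/(25 + (-29)**2 - 38*(-29)) + 6587 = 2*(75 + 3335 + 3*841)/(25 + 841 + 1102) + 6587 = 2*(75 + 3335 + 2523)/1968 + 6587 = 2*(1/1968)*5933 + 6587 = 5933/984 + 6587 = 6487541/984 ≈ 6593.0)
-26593 - ((S(44) + 4559) + F) = -26593 - (((-32 + 44) + 4559) + 6487541/984) = -26593 - ((12 + 4559) + 6487541/984) = -26593 - (4571 + 6487541/984) = -26593 - 1*10985405/984 = -26593 - 10985405/984 = -37152917/984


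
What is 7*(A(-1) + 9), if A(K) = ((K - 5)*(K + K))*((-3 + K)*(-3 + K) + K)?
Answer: 1323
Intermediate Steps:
A(K) = 2*K*(-5 + K)*(K + (-3 + K)**2) (A(K) = ((-5 + K)*(2*K))*((-3 + K)**2 + K) = (2*K*(-5 + K))*(K + (-3 + K)**2) = 2*K*(-5 + K)*(K + (-3 + K)**2))
7*(A(-1) + 9) = 7*(2*(-1)*(-45 + (-1)**3 - 10*(-1)**2 + 34*(-1)) + 9) = 7*(2*(-1)*(-45 - 1 - 10*1 - 34) + 9) = 7*(2*(-1)*(-45 - 1 - 10 - 34) + 9) = 7*(2*(-1)*(-90) + 9) = 7*(180 + 9) = 7*189 = 1323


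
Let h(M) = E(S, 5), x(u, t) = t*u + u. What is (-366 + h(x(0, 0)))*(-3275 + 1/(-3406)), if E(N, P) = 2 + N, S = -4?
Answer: 2052455784/1703 ≈ 1.2052e+6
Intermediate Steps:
x(u, t) = u + t*u
h(M) = -2 (h(M) = 2 - 4 = -2)
(-366 + h(x(0, 0)))*(-3275 + 1/(-3406)) = (-366 - 2)*(-3275 + 1/(-3406)) = -368*(-3275 - 1/3406) = -368*(-11154651/3406) = 2052455784/1703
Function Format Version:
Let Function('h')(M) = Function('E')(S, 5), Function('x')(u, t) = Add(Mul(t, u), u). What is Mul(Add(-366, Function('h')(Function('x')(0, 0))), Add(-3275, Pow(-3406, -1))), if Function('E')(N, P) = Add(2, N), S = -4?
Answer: Rational(2052455784, 1703) ≈ 1.2052e+6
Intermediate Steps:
Function('x')(u, t) = Add(u, Mul(t, u))
Function('h')(M) = -2 (Function('h')(M) = Add(2, -4) = -2)
Mul(Add(-366, Function('h')(Function('x')(0, 0))), Add(-3275, Pow(-3406, -1))) = Mul(Add(-366, -2), Add(-3275, Pow(-3406, -1))) = Mul(-368, Add(-3275, Rational(-1, 3406))) = Mul(-368, Rational(-11154651, 3406)) = Rational(2052455784, 1703)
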